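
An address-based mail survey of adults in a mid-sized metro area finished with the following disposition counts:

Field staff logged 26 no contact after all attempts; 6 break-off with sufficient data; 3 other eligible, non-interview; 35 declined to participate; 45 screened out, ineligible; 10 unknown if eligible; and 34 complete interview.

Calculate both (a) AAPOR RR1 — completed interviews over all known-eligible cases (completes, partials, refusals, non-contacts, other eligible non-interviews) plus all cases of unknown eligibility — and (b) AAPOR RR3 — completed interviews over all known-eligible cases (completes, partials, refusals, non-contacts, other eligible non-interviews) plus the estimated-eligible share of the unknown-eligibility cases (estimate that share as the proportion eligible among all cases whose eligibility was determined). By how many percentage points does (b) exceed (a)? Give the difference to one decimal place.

Num = 34
Base = 34 + 6 + 35 + 26 + 3 + 10 = 114
RR1 = 34 / 114 = 0.2982
Known eligible = 34 + 6 + 35 + 26 + 3 = 104
e = 104 / (104 + 45) = 104 / 149 = 0.6980
Eligible share of unknowns = 0.6980 × 10 = 6.98
Base = 104 + 6.98 = 110.98
RR3 = 34 / 110.98 = 0.3064
Difference = 30.64 − 29.82 = 0.82 percentage points

0.8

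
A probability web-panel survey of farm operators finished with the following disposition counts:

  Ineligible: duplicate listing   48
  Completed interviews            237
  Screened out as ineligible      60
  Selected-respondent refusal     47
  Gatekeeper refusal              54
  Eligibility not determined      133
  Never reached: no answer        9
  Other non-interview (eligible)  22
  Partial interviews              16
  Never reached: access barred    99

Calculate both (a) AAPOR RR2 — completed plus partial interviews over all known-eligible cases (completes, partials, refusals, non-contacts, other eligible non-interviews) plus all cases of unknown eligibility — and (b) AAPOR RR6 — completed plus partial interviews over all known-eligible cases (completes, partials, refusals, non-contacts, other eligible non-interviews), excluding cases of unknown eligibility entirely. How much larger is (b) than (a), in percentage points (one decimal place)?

Refusals = 54 + 47 = 101
Never reached = 9 + 99 = 108
Ineligible = 60 + 48 = 108
Top → 237 + 16 = 253
Base → 237 + 16 + 101 + 108 + 22 + 133 = 617
RR2 = 253 / 617 = 0.4100
Base → 237 + 16 + 101 + 108 + 22 = 484
RR6 = 253 / 484 = 0.5227
Difference = 52.27 − 41.00 = 11.27 percentage points

11.3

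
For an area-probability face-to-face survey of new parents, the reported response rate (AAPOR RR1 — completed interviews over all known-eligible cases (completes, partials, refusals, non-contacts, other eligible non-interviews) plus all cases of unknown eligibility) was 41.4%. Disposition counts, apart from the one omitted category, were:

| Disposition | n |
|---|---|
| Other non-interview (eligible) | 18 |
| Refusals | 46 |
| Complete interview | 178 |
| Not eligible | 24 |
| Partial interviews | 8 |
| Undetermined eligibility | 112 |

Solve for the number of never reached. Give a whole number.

68

RR1 = 178 / D = 0.414
D = 178 / 0.414 = 430.0
Other denominator terms total 362
never reached = 430.0 − 362 ≈ 68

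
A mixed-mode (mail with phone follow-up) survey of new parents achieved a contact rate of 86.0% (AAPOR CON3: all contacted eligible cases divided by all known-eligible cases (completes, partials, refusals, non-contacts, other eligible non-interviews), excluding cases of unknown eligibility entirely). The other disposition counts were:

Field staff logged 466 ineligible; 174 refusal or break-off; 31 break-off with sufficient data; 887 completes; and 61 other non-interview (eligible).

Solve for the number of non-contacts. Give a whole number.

Top = 887 + 31 + 174 + 61 = 1153
CON3 = 1153 / D = 0.860
D = 1153 / 0.860 = 1340.7
Remaining denominator categories sum to 1153
non-contacts = 1340.7 − 1153 ≈ 188

188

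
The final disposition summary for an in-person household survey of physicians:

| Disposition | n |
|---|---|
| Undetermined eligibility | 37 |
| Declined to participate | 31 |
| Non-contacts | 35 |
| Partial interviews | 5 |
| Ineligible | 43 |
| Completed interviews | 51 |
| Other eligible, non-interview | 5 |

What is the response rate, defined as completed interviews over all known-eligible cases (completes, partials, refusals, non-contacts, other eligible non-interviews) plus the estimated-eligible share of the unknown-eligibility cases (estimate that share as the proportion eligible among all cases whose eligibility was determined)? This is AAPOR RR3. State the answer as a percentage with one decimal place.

Numerator: 51
Determined eligible: 51 + 5 + 31 + 35 + 5 = 127
e = 127 / (127 + 43) = 127 / 170 = 0.7471
Estimated eligible among unknowns: 0.7471 × 37 = 27.64
Denom: 127 + 27.64 = 154.64
RR3 = 51 / 154.64 = 0.3298

33.0%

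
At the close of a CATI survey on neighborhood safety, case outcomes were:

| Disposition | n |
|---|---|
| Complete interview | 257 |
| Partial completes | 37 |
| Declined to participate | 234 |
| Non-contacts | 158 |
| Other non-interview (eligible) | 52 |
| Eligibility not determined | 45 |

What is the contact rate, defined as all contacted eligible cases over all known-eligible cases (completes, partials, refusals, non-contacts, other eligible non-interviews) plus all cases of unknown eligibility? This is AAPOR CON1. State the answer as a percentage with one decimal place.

74.1%

Top = 257 + 37 + 234 + 52 = 580
Denominator = 257 + 37 + 234 + 158 + 52 + 45 = 783
CON1 = 580 / 783 = 0.7407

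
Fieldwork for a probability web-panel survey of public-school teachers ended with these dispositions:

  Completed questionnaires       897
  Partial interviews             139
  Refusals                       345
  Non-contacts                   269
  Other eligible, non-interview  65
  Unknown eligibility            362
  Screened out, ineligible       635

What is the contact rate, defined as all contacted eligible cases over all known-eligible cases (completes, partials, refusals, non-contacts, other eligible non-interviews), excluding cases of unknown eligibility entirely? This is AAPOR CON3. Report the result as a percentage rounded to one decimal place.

84.3%

Top → 897 + 139 + 345 + 65 = 1446
Denominator → 897 + 139 + 345 + 269 + 65 = 1715
CON3 = 1446 / 1715 = 0.8431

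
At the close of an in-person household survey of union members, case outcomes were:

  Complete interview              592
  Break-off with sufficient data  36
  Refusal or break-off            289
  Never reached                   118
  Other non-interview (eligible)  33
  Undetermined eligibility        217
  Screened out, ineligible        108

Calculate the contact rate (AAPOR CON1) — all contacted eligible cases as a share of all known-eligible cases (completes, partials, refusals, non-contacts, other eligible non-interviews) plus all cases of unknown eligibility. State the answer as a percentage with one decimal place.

73.9%

Top → 592 + 36 + 289 + 33 = 950
Base → 592 + 36 + 289 + 118 + 33 + 217 = 1285
CON1 = 950 / 1285 = 0.7393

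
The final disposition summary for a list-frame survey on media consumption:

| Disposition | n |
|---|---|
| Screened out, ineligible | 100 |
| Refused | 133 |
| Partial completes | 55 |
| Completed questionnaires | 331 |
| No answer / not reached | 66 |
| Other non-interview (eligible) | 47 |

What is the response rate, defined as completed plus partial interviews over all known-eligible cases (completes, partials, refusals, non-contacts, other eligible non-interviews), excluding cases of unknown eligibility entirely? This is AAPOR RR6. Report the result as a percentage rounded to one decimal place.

61.1%

Numerator = 331 + 55 = 386
Base = 331 + 55 + 133 + 66 + 47 = 632
RR6 = 386 / 632 = 0.6108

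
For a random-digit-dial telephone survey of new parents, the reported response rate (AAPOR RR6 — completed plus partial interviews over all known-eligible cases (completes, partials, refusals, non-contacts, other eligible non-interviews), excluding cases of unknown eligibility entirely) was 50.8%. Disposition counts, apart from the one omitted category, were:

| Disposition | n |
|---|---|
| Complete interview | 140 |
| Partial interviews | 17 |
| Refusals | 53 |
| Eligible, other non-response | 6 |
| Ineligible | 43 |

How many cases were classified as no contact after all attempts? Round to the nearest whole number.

Top = 140 + 17 = 157
RR6 = 157 / D = 0.508
D = 157 / 0.508 = 309.1
Remaining denominator categories sum to 216
no contact after all attempts = 309.1 − 216 ≈ 93

93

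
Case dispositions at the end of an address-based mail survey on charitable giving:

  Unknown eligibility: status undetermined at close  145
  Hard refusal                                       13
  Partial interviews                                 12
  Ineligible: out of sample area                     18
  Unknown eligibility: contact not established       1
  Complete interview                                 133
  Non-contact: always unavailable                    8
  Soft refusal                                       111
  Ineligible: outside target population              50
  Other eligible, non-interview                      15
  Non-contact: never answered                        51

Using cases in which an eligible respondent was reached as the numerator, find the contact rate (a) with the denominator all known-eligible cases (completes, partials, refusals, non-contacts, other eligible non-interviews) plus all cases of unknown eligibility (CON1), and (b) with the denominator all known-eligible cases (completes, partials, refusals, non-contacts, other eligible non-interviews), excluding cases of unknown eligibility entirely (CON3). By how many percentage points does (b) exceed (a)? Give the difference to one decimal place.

Declined to participate = 13 + 111 = 124
No answer / not reached = 51 + 8 = 59
Unknown if eligible = 1 + 145 = 146
Ineligible = 50 + 18 = 68
Numerator: 133 + 12 + 124 + 15 = 284
Denominator: 133 + 12 + 124 + 59 + 15 + 146 = 489
CON1 = 284 / 489 = 0.5808
Denominator: 133 + 12 + 124 + 59 + 15 = 343
CON3 = 284 / 343 = 0.8280
Difference = 82.80 − 58.08 = 24.72 percentage points

24.7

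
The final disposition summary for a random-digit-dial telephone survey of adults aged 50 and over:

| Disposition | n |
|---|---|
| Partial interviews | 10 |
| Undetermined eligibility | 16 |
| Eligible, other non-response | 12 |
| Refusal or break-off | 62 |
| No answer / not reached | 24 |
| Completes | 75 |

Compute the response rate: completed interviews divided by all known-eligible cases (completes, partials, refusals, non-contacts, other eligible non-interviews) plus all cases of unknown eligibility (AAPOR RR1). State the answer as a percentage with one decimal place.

37.7%

Numerator: 75
Denom: 75 + 10 + 62 + 24 + 12 + 16 = 199
RR1 = 75 / 199 = 0.3769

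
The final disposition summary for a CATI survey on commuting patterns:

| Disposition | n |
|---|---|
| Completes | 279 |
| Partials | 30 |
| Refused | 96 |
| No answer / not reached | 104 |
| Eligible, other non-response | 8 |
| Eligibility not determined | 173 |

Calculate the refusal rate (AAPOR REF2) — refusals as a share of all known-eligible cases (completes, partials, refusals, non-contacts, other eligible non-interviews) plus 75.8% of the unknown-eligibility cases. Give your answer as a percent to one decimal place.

14.8%

Top = 96
Known eligible = 279 + 30 + 96 + 104 + 8 = 517
e × U = 0.7580 × 173 = 131.13
Base = 517 + 131.13 = 648.13
REF2 = 96 / 648.13 = 0.1481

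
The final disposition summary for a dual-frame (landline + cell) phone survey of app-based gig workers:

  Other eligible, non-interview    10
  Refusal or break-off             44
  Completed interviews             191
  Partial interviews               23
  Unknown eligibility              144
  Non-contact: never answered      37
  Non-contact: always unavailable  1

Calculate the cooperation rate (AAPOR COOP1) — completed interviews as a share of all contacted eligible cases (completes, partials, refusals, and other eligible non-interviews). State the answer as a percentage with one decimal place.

No contact after all attempts = 37 + 1 = 38
Numerator = 191
Denom = 191 + 23 + 44 + 10 = 268
COOP1 = 191 / 268 = 0.7127

71.3%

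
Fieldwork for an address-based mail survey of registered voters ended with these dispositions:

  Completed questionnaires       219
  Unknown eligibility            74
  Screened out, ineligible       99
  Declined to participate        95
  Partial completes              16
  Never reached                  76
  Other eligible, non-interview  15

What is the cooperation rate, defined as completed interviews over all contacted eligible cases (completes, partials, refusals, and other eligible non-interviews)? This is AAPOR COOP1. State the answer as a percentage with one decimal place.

Num → 219
Denom → 219 + 16 + 95 + 15 = 345
COOP1 = 219 / 345 = 0.6348

63.5%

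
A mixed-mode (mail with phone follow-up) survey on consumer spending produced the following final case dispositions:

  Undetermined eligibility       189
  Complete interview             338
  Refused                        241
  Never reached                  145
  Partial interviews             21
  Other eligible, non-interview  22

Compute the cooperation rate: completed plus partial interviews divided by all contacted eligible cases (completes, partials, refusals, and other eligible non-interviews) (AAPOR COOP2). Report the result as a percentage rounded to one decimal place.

57.7%

Numerator → 338 + 21 = 359
Denominator → 338 + 21 + 241 + 22 = 622
COOP2 = 359 / 622 = 0.5772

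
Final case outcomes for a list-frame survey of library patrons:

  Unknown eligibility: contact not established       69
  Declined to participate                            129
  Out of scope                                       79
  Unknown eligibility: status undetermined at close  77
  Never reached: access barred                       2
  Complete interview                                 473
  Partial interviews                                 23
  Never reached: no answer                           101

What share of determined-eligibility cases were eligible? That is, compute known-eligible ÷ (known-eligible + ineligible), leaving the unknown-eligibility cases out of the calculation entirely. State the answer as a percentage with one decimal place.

No contact after all attempts = 101 + 2 = 103
Unknown if eligible = 69 + 77 = 146
Known eligible = 473 + 23 + 129 + 103 = 728
e = 728 / (728 + 79) = 728 / 807 = 0.9021

90.2%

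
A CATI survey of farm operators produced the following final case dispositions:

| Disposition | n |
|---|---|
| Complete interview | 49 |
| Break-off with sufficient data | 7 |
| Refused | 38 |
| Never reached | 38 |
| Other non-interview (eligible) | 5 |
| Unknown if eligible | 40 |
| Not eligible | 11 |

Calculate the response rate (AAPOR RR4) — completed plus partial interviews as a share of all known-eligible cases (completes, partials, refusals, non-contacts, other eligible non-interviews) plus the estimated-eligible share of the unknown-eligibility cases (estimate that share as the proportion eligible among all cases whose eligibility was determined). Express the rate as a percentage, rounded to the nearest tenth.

Numerator → 49 + 7 = 56
Eligible (known) → 49 + 7 + 38 + 38 + 5 = 137
e = 137 / (137 + 11) = 137 / 148 = 0.9257
Estimated eligible among unknowns → 0.9257 × 40 = 37.03
Base → 137 + 37.03 = 174.03
RR4 = 56 / 174.03 = 0.3218

32.2%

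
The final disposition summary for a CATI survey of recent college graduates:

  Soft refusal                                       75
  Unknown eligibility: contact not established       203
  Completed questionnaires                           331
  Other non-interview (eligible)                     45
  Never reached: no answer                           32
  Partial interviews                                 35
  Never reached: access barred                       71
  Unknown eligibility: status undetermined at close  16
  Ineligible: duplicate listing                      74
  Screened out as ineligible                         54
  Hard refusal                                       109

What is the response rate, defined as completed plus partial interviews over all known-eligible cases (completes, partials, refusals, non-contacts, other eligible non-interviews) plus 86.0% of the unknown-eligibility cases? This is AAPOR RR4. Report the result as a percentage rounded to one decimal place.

41.3%

Refusal or break-off = 109 + 75 = 184
No contact after all attempts = 32 + 71 = 103
Unknown eligibility = 203 + 16 = 219
Out of scope = 54 + 74 = 128
Num = 331 + 35 = 366
Eligible (known) = 331 + 35 + 184 + 103 + 45 = 698
Eligible share of unknowns = 0.8600 × 219 = 188.34
Denom = 698 + 188.34 = 886.34
RR4 = 366 / 886.34 = 0.4129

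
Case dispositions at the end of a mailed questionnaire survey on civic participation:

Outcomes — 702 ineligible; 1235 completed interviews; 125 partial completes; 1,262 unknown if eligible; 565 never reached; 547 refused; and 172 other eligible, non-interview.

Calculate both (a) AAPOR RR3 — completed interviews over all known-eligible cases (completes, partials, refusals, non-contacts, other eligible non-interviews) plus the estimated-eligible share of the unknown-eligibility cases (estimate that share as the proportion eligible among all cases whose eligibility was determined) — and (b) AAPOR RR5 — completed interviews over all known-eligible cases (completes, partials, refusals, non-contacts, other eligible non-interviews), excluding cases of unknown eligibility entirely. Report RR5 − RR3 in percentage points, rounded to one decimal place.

Top: 1235
Known eligible: 1235 + 125 + 547 + 565 + 172 = 2644
e = 2644 / (2644 + 702) = 2644 / 3346 = 0.7902
Estimated eligible among unknowns: 0.7902 × 1262 = 997.23
Denom: 2644 + 997.23 = 3641.23
RR3 = 1235 / 3641.23 = 0.3392
Denom: 1235 + 125 + 547 + 565 + 172 = 2644
RR5 = 1235 / 2644 = 0.4671
Difference = 46.71 − 33.92 = 12.79 percentage points

12.8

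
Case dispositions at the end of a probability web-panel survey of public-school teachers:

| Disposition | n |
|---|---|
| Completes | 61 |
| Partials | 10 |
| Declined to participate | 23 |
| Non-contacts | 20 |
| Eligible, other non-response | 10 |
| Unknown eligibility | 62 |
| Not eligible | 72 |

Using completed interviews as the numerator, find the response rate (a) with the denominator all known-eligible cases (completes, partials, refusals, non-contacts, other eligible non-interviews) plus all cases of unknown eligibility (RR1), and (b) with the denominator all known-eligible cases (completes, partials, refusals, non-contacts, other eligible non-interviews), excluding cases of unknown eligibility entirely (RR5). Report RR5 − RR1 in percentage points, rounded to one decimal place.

16.4

Numerator → 61
Base → 61 + 10 + 23 + 20 + 10 + 62 = 186
RR1 = 61 / 186 = 0.3280
Base → 61 + 10 + 23 + 20 + 10 = 124
RR5 = 61 / 124 = 0.4919
Difference = 49.19 − 32.80 = 16.39 percentage points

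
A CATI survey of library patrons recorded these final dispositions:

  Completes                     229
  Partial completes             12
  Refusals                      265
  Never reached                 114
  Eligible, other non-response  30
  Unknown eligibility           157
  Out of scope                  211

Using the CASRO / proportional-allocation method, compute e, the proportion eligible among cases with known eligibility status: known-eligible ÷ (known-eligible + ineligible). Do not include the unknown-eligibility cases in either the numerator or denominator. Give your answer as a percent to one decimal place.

75.5%

Known eligible → 229 + 12 + 265 + 114 + 30 = 650
e = 650 / (650 + 211) = 650 / 861 = 0.7549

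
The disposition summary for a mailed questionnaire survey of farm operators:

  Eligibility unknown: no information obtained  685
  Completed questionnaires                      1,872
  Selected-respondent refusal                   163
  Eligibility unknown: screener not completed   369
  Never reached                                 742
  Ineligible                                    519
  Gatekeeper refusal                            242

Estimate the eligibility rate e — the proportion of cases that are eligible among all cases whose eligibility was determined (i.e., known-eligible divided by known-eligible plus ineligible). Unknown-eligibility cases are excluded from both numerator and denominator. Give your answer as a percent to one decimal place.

Refusal or break-off = 242 + 163 = 405
Eligibility not determined = 369 + 685 = 1054
Eligible (known) = 1872 + 405 + 742 = 3019
e = 3019 / (3019 + 519) = 3019 / 3538 = 0.8533

85.3%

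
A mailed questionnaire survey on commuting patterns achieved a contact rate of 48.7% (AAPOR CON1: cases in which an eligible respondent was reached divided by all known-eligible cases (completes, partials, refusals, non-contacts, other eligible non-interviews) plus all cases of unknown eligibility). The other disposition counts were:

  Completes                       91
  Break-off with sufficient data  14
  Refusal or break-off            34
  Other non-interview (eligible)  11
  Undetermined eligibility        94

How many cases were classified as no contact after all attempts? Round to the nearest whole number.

Num = 91 + 14 + 34 + 11 = 150
CON1 = 150 / D = 0.487
D = 150 / 0.487 = 308.0
Other denominator terms total 244
no contact after all attempts = 308.0 − 244 ≈ 64

64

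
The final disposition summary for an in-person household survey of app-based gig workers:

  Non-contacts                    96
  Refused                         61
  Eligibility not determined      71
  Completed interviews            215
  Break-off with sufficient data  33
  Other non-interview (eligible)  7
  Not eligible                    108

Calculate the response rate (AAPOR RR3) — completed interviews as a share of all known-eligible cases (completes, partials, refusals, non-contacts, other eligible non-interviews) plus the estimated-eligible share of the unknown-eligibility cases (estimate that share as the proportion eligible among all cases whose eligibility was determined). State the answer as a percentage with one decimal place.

Top: 215
Determined eligible: 215 + 33 + 61 + 96 + 7 = 412
e = 412 / (412 + 108) = 412 / 520 = 0.7923
e × U: 0.7923 × 71 = 56.25
Denom: 412 + 56.25 = 468.25
RR3 = 215 / 468.25 = 0.4592

45.9%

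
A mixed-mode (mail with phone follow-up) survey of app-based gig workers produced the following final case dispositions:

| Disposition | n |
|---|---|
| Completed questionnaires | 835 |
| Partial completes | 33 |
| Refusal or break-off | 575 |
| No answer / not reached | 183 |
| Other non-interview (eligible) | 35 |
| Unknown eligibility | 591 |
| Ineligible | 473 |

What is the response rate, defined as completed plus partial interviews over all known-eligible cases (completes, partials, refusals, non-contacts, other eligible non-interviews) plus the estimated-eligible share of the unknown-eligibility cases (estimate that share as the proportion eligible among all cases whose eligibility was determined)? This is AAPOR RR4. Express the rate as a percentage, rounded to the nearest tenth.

40.9%

Top: 835 + 33 = 868
Eligible (known): 835 + 33 + 575 + 183 + 35 = 1661
e = 1661 / (1661 + 473) = 1661 / 2134 = 0.7784
e × U: 0.7784 × 591 = 460.03
Denominator: 1661 + 460.03 = 2121.03
RR4 = 868 / 2121.03 = 0.4092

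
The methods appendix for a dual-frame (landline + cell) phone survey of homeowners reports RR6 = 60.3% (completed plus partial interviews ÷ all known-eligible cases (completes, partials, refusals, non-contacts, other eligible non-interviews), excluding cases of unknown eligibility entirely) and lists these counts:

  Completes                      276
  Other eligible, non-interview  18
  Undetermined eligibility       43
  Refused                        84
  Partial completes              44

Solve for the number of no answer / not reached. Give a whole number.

109

Numerator → 276 + 44 = 320
RR6 = 320 / D = 0.603
D = 320 / 0.603 = 530.7
Rest of base = 422
no answer / not reached = 530.7 − 422 ≈ 109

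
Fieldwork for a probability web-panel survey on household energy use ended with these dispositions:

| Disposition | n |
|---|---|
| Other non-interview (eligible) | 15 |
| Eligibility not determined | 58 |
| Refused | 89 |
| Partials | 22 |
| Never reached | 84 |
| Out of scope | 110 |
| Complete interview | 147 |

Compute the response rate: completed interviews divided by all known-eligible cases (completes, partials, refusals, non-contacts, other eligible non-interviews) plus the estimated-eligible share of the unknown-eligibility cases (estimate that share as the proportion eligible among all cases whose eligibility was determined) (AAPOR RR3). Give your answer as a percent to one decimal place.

36.6%

Top → 147
Known eligible → 147 + 22 + 89 + 84 + 15 = 357
e = 357 / (357 + 110) = 357 / 467 = 0.7645
Eligible share of unknowns → 0.7645 × 58 = 44.34
Denominator → 357 + 44.34 = 401.34
RR3 = 147 / 401.34 = 0.3663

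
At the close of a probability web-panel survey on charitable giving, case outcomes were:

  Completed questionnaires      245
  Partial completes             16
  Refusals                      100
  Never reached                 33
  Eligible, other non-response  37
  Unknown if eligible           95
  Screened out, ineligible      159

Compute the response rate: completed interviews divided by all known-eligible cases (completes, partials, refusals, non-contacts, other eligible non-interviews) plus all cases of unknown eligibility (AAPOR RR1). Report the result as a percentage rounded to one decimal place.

46.6%

Numerator: 245
Denom: 245 + 16 + 100 + 33 + 37 + 95 = 526
RR1 = 245 / 526 = 0.4658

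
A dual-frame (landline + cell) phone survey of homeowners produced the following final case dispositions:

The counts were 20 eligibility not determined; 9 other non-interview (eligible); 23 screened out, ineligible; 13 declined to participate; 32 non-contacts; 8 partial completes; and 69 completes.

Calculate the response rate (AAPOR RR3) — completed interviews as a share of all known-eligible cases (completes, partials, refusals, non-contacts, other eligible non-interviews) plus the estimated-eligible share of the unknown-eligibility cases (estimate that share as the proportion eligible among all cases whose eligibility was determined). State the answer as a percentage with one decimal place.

46.6%

Numerator = 69
Eligible (known) = 69 + 8 + 13 + 32 + 9 = 131
e = 131 / (131 + 23) = 131 / 154 = 0.8506
e × U = 0.8506 × 20 = 17.01
Base = 131 + 17.01 = 148.01
RR3 = 69 / 148.01 = 0.4662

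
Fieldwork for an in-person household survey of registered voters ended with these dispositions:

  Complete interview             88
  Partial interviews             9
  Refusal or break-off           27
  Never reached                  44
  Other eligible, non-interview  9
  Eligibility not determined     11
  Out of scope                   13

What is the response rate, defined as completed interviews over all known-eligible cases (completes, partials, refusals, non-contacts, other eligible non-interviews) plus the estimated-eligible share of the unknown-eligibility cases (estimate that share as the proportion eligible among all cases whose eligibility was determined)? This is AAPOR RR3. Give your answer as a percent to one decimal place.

Num = 88
Eligible (known) = 88 + 9 + 27 + 44 + 9 = 177
e = 177 / (177 + 13) = 177 / 190 = 0.9316
e × U = 0.9316 × 11 = 10.25
Base = 177 + 10.25 = 187.25
RR3 = 88 / 187.25 = 0.4700

47.0%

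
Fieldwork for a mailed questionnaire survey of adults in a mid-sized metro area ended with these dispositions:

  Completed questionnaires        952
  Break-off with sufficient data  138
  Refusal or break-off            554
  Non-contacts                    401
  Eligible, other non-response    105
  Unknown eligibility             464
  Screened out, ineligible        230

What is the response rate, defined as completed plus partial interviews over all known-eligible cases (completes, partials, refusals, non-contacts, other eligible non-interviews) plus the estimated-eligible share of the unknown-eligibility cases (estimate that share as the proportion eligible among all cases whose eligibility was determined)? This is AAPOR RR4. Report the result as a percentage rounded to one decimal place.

Num → 952 + 138 = 1090
Determined eligible → 952 + 138 + 554 + 401 + 105 = 2150
e = 2150 / (2150 + 230) = 2150 / 2380 = 0.9034
Eligible share of unknowns → 0.9034 × 464 = 419.18
Base → 2150 + 419.18 = 2569.18
RR4 = 1090 / 2569.18 = 0.4243

42.4%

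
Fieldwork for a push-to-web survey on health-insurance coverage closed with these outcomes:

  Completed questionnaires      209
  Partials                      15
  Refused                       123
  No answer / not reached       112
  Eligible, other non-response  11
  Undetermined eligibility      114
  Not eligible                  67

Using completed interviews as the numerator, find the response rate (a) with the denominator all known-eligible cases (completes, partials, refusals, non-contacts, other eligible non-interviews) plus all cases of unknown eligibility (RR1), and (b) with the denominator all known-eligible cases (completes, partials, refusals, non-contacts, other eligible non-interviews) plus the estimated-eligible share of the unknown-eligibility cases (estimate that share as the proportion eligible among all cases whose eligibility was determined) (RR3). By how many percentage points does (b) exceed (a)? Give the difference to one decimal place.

0.9

Numerator: 209
Base: 209 + 15 + 123 + 112 + 11 + 114 = 584
RR1 = 209 / 584 = 0.3579
Determined eligible: 209 + 15 + 123 + 112 + 11 = 470
e = 470 / (470 + 67) = 470 / 537 = 0.8752
Eligible share of unknowns: 0.8752 × 114 = 99.77
Base: 470 + 99.77 = 569.77
RR3 = 209 / 569.77 = 0.3668
Difference = 36.68 − 35.79 = 0.89 percentage points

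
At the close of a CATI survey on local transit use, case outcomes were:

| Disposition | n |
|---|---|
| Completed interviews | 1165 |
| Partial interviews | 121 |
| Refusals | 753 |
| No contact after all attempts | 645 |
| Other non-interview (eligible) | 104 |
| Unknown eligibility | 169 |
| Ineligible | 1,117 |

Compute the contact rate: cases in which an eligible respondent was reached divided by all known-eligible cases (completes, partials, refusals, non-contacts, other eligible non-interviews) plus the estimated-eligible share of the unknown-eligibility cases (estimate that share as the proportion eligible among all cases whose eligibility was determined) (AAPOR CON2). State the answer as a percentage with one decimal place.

Num → 1165 + 121 + 753 + 104 = 2143
Eligible (known) → 1165 + 121 + 753 + 645 + 104 = 2788
e = 2788 / (2788 + 1117) = 2788 / 3905 = 0.7140
Eligible share of unknowns → 0.7140 × 169 = 120.67
Base → 2788 + 120.67 = 2908.67
CON2 = 2143 / 2908.67 = 0.7368

73.7%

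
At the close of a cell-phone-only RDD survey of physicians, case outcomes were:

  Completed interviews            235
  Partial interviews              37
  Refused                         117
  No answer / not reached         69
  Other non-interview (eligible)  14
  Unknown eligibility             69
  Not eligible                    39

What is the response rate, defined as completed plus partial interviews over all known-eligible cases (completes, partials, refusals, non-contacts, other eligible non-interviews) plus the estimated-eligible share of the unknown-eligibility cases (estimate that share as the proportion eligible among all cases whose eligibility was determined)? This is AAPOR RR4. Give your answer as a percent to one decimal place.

Num: 235 + 37 = 272
Known eligible: 235 + 37 + 117 + 69 + 14 = 472
e = 472 / (472 + 39) = 472 / 511 = 0.9237
e × U: 0.9237 × 69 = 63.74
Base: 472 + 63.74 = 535.74
RR4 = 272 / 535.74 = 0.5077

50.8%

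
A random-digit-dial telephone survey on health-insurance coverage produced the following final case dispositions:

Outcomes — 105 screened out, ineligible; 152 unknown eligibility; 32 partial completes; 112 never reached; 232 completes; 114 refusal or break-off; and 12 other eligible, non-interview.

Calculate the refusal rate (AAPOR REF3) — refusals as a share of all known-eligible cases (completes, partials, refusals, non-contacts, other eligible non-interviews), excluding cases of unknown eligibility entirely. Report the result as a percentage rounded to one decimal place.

Top: 114
Base: 232 + 32 + 114 + 112 + 12 = 502
REF3 = 114 / 502 = 0.2271

22.7%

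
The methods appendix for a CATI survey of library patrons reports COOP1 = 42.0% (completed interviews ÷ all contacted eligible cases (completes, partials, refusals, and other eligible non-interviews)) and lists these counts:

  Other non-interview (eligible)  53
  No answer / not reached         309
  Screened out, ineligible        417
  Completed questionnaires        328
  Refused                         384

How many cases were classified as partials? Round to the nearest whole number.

COOP1 = 328 / D = 0.420
D = 328 / 0.420 = 781.0
Rest of base = 765
partials = 781.0 − 765 ≈ 16

16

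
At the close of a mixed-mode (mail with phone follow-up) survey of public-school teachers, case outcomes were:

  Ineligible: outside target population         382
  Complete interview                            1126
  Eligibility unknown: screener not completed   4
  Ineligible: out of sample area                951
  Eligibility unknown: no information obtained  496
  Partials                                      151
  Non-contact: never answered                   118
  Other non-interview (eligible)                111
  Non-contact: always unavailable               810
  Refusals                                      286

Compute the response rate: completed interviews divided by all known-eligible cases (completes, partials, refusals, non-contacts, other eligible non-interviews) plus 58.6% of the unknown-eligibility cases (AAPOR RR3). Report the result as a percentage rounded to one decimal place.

38.9%

Non-contacts = 118 + 810 = 928
Unknown if eligible = 4 + 496 = 500
Screened out, ineligible = 382 + 951 = 1333
Numerator: 1126
Eligible (known): 1126 + 151 + 286 + 928 + 111 = 2602
e × U: 0.5860 × 500 = 293.00
Base: 2602 + 293.00 = 2895.00
RR3 = 1126 / 2895.00 = 0.3889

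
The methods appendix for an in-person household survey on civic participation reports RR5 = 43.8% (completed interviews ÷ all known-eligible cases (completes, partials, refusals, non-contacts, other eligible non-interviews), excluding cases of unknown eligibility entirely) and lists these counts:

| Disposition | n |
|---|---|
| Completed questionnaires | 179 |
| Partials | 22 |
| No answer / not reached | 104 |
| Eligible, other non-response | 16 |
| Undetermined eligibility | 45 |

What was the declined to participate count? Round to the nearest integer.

88

RR5 = 179 / D = 0.438
D = 179 / 0.438 = 408.7
Rest of base = 321
declined to participate = 408.7 − 321 ≈ 88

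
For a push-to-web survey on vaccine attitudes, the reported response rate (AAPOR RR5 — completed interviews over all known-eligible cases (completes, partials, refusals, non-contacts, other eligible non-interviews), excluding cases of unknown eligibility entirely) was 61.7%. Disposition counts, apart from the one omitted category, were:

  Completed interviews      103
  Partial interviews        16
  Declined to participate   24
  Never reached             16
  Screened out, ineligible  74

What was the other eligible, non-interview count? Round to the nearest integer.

8

RR5 = 103 / D = 0.617
D = 103 / 0.617 = 166.9
Other denominator terms total 159
other eligible, non-interview = 166.9 − 159 ≈ 8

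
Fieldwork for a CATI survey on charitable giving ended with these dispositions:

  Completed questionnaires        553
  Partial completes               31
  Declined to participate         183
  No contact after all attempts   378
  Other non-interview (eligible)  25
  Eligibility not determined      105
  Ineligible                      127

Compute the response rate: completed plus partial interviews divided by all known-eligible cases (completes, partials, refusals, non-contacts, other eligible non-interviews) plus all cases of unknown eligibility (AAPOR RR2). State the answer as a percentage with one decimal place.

Num: 553 + 31 = 584
Denominator: 553 + 31 + 183 + 378 + 25 + 105 = 1275
RR2 = 584 / 1275 = 0.4580

45.8%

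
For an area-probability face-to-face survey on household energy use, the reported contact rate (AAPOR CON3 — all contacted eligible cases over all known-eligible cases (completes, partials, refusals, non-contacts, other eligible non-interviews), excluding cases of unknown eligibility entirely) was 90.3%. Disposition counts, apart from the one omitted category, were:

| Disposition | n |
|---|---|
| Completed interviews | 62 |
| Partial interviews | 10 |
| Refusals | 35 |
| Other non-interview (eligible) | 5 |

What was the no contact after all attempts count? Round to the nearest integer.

12

Numerator → 62 + 10 + 35 + 5 = 112
CON3 = 112 / D = 0.903
D = 112 / 0.903 = 124.0
Other denominator terms total 112
no contact after all attempts = 124.0 − 112 ≈ 12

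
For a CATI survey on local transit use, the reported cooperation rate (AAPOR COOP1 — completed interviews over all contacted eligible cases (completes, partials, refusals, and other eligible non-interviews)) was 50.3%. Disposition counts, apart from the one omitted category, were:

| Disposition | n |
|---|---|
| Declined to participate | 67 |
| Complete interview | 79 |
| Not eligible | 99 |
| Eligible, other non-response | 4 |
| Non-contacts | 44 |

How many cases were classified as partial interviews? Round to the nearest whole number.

7

COOP1 = 79 / D = 0.503
D = 79 / 0.503 = 157.1
Rest of base = 150
partial interviews = 157.1 − 150 ≈ 7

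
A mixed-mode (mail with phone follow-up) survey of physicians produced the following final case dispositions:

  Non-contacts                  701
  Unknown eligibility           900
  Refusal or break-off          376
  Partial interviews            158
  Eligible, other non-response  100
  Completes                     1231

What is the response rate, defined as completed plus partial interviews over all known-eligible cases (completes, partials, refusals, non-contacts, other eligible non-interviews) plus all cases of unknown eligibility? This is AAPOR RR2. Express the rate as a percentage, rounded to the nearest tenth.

Top: 1231 + 158 = 1389
Denom: 1231 + 158 + 376 + 701 + 100 + 900 = 3466
RR2 = 1389 / 3466 = 0.4008

40.1%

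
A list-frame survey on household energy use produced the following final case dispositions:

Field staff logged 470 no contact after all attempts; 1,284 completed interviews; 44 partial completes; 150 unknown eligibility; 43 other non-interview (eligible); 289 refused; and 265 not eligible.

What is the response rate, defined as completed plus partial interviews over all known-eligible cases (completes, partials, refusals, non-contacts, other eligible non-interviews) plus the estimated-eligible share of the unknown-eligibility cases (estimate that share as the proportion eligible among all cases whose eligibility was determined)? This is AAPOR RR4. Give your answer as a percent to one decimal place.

Top: 1284 + 44 = 1328
Eligible (known): 1284 + 44 + 289 + 470 + 43 = 2130
e = 2130 / (2130 + 265) = 2130 / 2395 = 0.8894
e × U: 0.8894 × 150 = 133.41
Base: 2130 + 133.41 = 2263.41
RR4 = 1328 / 2263.41 = 0.5867

58.7%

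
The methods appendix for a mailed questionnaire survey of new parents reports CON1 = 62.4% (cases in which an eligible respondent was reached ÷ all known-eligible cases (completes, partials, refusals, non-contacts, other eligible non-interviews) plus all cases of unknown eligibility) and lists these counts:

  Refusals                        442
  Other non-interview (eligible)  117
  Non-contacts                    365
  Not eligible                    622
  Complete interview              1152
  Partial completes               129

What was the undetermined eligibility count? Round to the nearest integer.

744

Top = 1152 + 129 + 442 + 117 = 1840
CON1 = 1840 / D = 0.624
D = 1840 / 0.624 = 2948.7
Other denominator terms total 2205
undetermined eligibility = 2948.7 − 2205 ≈ 744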